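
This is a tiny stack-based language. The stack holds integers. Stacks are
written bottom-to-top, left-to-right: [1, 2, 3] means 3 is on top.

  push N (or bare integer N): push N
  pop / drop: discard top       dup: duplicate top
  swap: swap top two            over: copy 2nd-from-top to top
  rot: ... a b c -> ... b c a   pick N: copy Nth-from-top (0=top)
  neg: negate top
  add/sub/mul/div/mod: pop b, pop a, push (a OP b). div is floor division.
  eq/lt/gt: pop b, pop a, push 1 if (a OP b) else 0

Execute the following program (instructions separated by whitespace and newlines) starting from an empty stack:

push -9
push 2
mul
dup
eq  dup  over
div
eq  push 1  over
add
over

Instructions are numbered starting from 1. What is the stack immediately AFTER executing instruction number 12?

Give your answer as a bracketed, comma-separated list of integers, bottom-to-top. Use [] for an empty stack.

Answer: [1, 2]

Derivation:
Step 1 ('push -9'): [-9]
Step 2 ('push 2'): [-9, 2]
Step 3 ('mul'): [-18]
Step 4 ('dup'): [-18, -18]
Step 5 ('eq'): [1]
Step 6 ('dup'): [1, 1]
Step 7 ('over'): [1, 1, 1]
Step 8 ('div'): [1, 1]
Step 9 ('eq'): [1]
Step 10 ('push 1'): [1, 1]
Step 11 ('over'): [1, 1, 1]
Step 12 ('add'): [1, 2]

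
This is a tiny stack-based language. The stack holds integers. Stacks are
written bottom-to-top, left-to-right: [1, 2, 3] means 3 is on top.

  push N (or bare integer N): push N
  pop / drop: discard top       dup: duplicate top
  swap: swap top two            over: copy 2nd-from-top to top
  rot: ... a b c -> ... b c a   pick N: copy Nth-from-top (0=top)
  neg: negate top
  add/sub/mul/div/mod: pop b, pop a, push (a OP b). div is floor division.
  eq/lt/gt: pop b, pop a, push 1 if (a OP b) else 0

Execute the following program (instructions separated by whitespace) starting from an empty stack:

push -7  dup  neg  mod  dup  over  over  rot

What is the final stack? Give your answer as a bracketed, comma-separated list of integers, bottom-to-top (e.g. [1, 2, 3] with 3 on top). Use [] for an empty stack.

Answer: [0, 0, 0, 0]

Derivation:
After 'push -7': [-7]
After 'dup': [-7, -7]
After 'neg': [-7, 7]
After 'mod': [0]
After 'dup': [0, 0]
After 'over': [0, 0, 0]
After 'over': [0, 0, 0, 0]
After 'rot': [0, 0, 0, 0]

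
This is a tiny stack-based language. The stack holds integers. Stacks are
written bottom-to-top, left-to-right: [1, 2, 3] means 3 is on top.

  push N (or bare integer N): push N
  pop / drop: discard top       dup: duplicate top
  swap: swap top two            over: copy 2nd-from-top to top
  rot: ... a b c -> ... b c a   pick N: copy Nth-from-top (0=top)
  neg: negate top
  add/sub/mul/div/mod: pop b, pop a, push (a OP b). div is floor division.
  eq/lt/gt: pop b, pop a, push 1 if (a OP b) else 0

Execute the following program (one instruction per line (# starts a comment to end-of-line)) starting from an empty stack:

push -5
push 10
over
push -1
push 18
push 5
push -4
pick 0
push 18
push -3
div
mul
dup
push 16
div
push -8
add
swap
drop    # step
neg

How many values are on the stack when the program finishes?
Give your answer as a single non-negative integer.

Answer: 8

Derivation:
After 'push -5': stack = [-5] (depth 1)
After 'push 10': stack = [-5, 10] (depth 2)
After 'over': stack = [-5, 10, -5] (depth 3)
After 'push -1': stack = [-5, 10, -5, -1] (depth 4)
After 'push 18': stack = [-5, 10, -5, -1, 18] (depth 5)
After 'push 5': stack = [-5, 10, -5, -1, 18, 5] (depth 6)
After 'push -4': stack = [-5, 10, -5, -1, 18, 5, -4] (depth 7)
After 'pick 0': stack = [-5, 10, -5, -1, 18, 5, -4, -4] (depth 8)
After 'push 18': stack = [-5, 10, -5, -1, 18, 5, -4, -4, 18] (depth 9)
After 'push -3': stack = [-5, 10, -5, -1, 18, 5, -4, -4, 18, -3] (depth 10)
After 'div': stack = [-5, 10, -5, -1, 18, 5, -4, -4, -6] (depth 9)
After 'mul': stack = [-5, 10, -5, -1, 18, 5, -4, 24] (depth 8)
After 'dup': stack = [-5, 10, -5, -1, 18, 5, -4, 24, 24] (depth 9)
After 'push 16': stack = [-5, 10, -5, -1, 18, 5, -4, 24, 24, 16] (depth 10)
After 'div': stack = [-5, 10, -5, -1, 18, 5, -4, 24, 1] (depth 9)
After 'push -8': stack = [-5, 10, -5, -1, 18, 5, -4, 24, 1, -8] (depth 10)
After 'add': stack = [-5, 10, -5, -1, 18, 5, -4, 24, -7] (depth 9)
After 'swap': stack = [-5, 10, -5, -1, 18, 5, -4, -7, 24] (depth 9)
After 'drop': stack = [-5, 10, -5, -1, 18, 5, -4, -7] (depth 8)
After 'neg': stack = [-5, 10, -5, -1, 18, 5, -4, 7] (depth 8)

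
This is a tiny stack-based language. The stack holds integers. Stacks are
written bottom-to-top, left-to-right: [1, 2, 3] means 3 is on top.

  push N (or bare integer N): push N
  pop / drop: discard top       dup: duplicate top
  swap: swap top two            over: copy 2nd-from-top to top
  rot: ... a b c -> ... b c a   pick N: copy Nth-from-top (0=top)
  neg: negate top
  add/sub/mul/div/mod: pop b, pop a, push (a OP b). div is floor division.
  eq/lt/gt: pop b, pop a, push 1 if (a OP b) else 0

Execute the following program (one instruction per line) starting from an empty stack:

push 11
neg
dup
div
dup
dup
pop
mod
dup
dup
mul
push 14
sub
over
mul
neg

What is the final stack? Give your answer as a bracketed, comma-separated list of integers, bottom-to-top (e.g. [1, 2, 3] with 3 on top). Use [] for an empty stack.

After 'push 11': [11]
After 'neg': [-11]
After 'dup': [-11, -11]
After 'div': [1]
After 'dup': [1, 1]
After 'dup': [1, 1, 1]
After 'pop': [1, 1]
After 'mod': [0]
After 'dup': [0, 0]
After 'dup': [0, 0, 0]
After 'mul': [0, 0]
After 'push 14': [0, 0, 14]
After 'sub': [0, -14]
After 'over': [0, -14, 0]
After 'mul': [0, 0]
After 'neg': [0, 0]

Answer: [0, 0]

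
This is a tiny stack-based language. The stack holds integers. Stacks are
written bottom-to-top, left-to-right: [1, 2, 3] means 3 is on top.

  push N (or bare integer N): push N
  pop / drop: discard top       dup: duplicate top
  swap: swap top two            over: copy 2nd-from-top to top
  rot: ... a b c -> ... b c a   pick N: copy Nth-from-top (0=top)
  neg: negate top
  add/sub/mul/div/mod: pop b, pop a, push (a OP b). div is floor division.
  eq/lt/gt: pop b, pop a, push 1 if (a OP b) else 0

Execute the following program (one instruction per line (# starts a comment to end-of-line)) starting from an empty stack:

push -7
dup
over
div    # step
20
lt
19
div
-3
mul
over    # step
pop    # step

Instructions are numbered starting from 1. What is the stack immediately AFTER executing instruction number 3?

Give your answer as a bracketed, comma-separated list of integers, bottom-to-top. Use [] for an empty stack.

Answer: [-7, -7, -7]

Derivation:
Step 1 ('push -7'): [-7]
Step 2 ('dup'): [-7, -7]
Step 3 ('over'): [-7, -7, -7]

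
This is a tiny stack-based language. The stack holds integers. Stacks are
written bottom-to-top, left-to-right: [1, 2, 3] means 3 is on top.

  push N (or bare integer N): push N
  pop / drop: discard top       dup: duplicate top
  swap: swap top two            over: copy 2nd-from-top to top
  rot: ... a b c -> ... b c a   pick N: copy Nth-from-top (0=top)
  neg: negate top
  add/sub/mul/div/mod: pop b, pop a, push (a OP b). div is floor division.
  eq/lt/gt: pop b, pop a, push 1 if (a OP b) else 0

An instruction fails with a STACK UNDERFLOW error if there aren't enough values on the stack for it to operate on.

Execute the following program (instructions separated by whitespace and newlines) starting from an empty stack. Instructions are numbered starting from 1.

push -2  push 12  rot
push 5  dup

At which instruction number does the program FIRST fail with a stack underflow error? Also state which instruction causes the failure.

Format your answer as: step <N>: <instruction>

Step 1 ('push -2'): stack = [-2], depth = 1
Step 2 ('push 12'): stack = [-2, 12], depth = 2
Step 3 ('rot'): needs 3 value(s) but depth is 2 — STACK UNDERFLOW

Answer: step 3: rot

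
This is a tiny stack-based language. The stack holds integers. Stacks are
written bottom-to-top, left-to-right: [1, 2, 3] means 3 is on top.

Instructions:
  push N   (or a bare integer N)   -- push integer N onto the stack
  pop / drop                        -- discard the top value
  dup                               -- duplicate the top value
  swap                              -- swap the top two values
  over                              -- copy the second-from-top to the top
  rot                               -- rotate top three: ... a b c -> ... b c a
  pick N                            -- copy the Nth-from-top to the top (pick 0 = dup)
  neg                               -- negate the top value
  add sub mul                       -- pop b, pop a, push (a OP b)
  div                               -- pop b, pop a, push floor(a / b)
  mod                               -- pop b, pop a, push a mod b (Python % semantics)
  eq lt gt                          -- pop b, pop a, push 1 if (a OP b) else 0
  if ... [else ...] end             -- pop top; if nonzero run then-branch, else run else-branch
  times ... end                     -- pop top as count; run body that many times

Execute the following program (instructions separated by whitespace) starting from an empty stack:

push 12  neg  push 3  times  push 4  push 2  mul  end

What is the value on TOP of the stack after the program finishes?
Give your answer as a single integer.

Answer: 8

Derivation:
After 'push 12': [12]
After 'neg': [-12]
After 'push 3': [-12, 3]
After 'times': [-12]
After 'push 4': [-12, 4]
After 'push 2': [-12, 4, 2]
After 'mul': [-12, 8]
After 'push 4': [-12, 8, 4]
After 'push 2': [-12, 8, 4, 2]
After 'mul': [-12, 8, 8]
After 'push 4': [-12, 8, 8, 4]
After 'push 2': [-12, 8, 8, 4, 2]
After 'mul': [-12, 8, 8, 8]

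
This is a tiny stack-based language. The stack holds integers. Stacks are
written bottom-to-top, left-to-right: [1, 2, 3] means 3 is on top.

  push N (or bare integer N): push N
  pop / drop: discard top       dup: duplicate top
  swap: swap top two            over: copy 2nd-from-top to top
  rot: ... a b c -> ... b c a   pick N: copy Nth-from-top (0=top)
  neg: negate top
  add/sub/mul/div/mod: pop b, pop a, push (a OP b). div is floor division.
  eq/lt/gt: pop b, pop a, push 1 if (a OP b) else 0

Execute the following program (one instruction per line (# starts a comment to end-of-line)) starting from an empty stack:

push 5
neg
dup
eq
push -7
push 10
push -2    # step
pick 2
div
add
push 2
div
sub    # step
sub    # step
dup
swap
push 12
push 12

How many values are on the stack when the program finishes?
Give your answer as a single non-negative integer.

Answer: 4

Derivation:
After 'push 5': stack = [5] (depth 1)
After 'neg': stack = [-5] (depth 1)
After 'dup': stack = [-5, -5] (depth 2)
After 'eq': stack = [1] (depth 1)
After 'push -7': stack = [1, -7] (depth 2)
After 'push 10': stack = [1, -7, 10] (depth 3)
After 'push -2': stack = [1, -7, 10, -2] (depth 4)
After 'pick 2': stack = [1, -7, 10, -2, -7] (depth 5)
After 'div': stack = [1, -7, 10, 0] (depth 4)
After 'add': stack = [1, -7, 10] (depth 3)
After 'push 2': stack = [1, -7, 10, 2] (depth 4)
After 'div': stack = [1, -7, 5] (depth 3)
After 'sub': stack = [1, -12] (depth 2)
After 'sub': stack = [13] (depth 1)
After 'dup': stack = [13, 13] (depth 2)
After 'swap': stack = [13, 13] (depth 2)
After 'push 12': stack = [13, 13, 12] (depth 3)
After 'push 12': stack = [13, 13, 12, 12] (depth 4)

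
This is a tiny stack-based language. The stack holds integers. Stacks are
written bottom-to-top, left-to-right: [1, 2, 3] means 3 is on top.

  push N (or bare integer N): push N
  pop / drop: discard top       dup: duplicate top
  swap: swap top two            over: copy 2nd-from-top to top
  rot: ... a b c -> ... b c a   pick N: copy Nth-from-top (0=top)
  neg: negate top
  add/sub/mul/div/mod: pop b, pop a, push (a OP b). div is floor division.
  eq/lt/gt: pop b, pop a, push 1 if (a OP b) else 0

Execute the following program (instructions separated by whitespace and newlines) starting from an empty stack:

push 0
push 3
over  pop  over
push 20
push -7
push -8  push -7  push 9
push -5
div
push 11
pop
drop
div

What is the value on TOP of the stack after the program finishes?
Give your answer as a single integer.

After 'push 0': [0]
After 'push 3': [0, 3]
After 'over': [0, 3, 0]
After 'pop': [0, 3]
After 'over': [0, 3, 0]
After 'push 20': [0, 3, 0, 20]
After 'push -7': [0, 3, 0, 20, -7]
After 'push -8': [0, 3, 0, 20, -7, -8]
After 'push -7': [0, 3, 0, 20, -7, -8, -7]
After 'push 9': [0, 3, 0, 20, -7, -8, -7, 9]
After 'push -5': [0, 3, 0, 20, -7, -8, -7, 9, -5]
After 'div': [0, 3, 0, 20, -7, -8, -7, -2]
After 'push 11': [0, 3, 0, 20, -7, -8, -7, -2, 11]
After 'pop': [0, 3, 0, 20, -7, -8, -7, -2]
After 'drop': [0, 3, 0, 20, -7, -8, -7]
After 'div': [0, 3, 0, 20, -7, 1]

Answer: 1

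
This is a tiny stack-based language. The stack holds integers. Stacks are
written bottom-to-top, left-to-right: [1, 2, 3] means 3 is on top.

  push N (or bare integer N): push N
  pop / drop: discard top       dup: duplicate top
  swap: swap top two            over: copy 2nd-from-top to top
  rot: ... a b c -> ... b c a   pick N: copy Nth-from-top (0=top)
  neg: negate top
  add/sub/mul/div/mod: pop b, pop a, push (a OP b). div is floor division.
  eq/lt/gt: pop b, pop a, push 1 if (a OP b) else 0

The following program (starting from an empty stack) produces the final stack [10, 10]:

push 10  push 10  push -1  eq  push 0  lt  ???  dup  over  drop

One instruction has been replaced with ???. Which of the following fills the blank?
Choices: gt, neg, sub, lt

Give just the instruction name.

Stack before ???: [10, 0]
Stack after ???:  [10]
Checking each choice:
  gt: produces [1, 1]
  neg: produces [10, 0, 0]
  sub: MATCH
  lt: produces [0, 0]


Answer: sub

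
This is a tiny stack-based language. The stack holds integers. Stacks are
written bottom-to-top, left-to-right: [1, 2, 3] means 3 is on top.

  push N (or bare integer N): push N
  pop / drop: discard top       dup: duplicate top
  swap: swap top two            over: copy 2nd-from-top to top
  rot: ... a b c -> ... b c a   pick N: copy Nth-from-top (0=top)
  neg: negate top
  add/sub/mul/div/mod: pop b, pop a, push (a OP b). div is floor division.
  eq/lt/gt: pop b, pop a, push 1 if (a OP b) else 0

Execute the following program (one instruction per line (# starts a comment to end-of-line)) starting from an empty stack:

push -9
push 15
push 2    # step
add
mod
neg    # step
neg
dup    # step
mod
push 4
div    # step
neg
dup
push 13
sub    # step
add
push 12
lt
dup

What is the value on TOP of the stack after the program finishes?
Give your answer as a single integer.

Answer: 1

Derivation:
After 'push -9': [-9]
After 'push 15': [-9, 15]
After 'push 2': [-9, 15, 2]
After 'add': [-9, 17]
After 'mod': [8]
After 'neg': [-8]
After 'neg': [8]
After 'dup': [8, 8]
After 'mod': [0]
After 'push 4': [0, 4]
After 'div': [0]
After 'neg': [0]
After 'dup': [0, 0]
After 'push 13': [0, 0, 13]
After 'sub': [0, -13]
After 'add': [-13]
After 'push 12': [-13, 12]
After 'lt': [1]
After 'dup': [1, 1]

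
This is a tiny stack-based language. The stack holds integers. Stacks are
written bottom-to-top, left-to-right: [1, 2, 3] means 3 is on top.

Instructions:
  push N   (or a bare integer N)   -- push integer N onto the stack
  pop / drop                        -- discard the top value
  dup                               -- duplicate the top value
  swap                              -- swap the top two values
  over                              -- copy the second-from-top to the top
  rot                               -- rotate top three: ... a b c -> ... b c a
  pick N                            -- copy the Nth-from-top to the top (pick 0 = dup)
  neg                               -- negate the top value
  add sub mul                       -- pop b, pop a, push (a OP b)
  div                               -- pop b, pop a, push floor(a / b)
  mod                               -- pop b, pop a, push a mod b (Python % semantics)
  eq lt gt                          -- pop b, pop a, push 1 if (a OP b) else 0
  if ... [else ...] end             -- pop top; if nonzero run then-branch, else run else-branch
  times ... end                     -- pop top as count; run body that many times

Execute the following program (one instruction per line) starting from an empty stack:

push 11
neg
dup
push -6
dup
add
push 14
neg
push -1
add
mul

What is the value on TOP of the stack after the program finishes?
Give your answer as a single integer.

After 'push 11': [11]
After 'neg': [-11]
After 'dup': [-11, -11]
After 'push -6': [-11, -11, -6]
After 'dup': [-11, -11, -6, -6]
After 'add': [-11, -11, -12]
After 'push 14': [-11, -11, -12, 14]
After 'neg': [-11, -11, -12, -14]
After 'push -1': [-11, -11, -12, -14, -1]
After 'add': [-11, -11, -12, -15]
After 'mul': [-11, -11, 180]

Answer: 180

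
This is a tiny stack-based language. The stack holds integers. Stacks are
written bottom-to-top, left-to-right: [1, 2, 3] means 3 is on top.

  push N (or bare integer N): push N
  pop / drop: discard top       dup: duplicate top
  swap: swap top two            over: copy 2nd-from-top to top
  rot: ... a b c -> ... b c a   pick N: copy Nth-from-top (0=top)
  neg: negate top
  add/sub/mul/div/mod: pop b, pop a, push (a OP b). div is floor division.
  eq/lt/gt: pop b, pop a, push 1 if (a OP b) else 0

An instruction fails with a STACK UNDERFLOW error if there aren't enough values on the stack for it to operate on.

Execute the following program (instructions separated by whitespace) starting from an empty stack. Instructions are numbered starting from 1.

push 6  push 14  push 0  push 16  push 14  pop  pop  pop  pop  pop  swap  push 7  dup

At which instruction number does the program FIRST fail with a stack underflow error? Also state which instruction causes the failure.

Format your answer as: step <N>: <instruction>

Answer: step 11: swap

Derivation:
Step 1 ('push 6'): stack = [6], depth = 1
Step 2 ('push 14'): stack = [6, 14], depth = 2
Step 3 ('push 0'): stack = [6, 14, 0], depth = 3
Step 4 ('push 16'): stack = [6, 14, 0, 16], depth = 4
Step 5 ('push 14'): stack = [6, 14, 0, 16, 14], depth = 5
Step 6 ('pop'): stack = [6, 14, 0, 16], depth = 4
Step 7 ('pop'): stack = [6, 14, 0], depth = 3
Step 8 ('pop'): stack = [6, 14], depth = 2
Step 9 ('pop'): stack = [6], depth = 1
Step 10 ('pop'): stack = [], depth = 0
Step 11 ('swap'): needs 2 value(s) but depth is 0 — STACK UNDERFLOW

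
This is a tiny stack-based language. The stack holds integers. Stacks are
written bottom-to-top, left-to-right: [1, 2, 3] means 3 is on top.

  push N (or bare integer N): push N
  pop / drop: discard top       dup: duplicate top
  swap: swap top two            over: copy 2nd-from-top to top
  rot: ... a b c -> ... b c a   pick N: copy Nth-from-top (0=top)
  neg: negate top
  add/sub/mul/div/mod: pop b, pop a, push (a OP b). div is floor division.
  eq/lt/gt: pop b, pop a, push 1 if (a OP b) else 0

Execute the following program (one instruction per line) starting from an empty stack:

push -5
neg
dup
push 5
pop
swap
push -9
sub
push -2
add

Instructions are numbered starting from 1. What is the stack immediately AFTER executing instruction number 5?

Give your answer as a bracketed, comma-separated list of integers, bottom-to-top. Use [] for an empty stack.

Answer: [5, 5]

Derivation:
Step 1 ('push -5'): [-5]
Step 2 ('neg'): [5]
Step 3 ('dup'): [5, 5]
Step 4 ('push 5'): [5, 5, 5]
Step 5 ('pop'): [5, 5]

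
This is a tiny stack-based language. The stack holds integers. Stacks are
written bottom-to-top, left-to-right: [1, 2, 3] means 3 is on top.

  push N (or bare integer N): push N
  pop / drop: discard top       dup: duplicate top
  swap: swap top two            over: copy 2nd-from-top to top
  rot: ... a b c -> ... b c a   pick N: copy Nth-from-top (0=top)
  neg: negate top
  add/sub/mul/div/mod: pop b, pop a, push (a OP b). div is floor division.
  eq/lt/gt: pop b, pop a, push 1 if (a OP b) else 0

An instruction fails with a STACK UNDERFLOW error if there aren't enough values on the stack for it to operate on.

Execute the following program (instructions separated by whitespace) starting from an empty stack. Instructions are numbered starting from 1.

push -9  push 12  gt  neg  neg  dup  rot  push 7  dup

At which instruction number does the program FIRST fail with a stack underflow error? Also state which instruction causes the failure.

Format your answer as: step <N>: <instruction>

Answer: step 7: rot

Derivation:
Step 1 ('push -9'): stack = [-9], depth = 1
Step 2 ('push 12'): stack = [-9, 12], depth = 2
Step 3 ('gt'): stack = [0], depth = 1
Step 4 ('neg'): stack = [0], depth = 1
Step 5 ('neg'): stack = [0], depth = 1
Step 6 ('dup'): stack = [0, 0], depth = 2
Step 7 ('rot'): needs 3 value(s) but depth is 2 — STACK UNDERFLOW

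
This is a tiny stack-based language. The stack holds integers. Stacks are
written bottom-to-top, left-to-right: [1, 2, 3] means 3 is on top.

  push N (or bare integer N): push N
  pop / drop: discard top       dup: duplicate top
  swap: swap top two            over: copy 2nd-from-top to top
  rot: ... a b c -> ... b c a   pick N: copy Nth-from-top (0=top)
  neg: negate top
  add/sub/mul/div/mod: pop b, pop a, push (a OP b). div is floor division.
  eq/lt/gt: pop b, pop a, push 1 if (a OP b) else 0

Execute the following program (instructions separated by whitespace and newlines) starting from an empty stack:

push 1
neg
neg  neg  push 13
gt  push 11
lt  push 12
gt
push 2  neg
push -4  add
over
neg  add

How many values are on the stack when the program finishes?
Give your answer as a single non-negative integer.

After 'push 1': stack = [1] (depth 1)
After 'neg': stack = [-1] (depth 1)
After 'neg': stack = [1] (depth 1)
After 'neg': stack = [-1] (depth 1)
After 'push 13': stack = [-1, 13] (depth 2)
After 'gt': stack = [0] (depth 1)
After 'push 11': stack = [0, 11] (depth 2)
After 'lt': stack = [1] (depth 1)
After 'push 12': stack = [1, 12] (depth 2)
After 'gt': stack = [0] (depth 1)
After 'push 2': stack = [0, 2] (depth 2)
After 'neg': stack = [0, -2] (depth 2)
After 'push -4': stack = [0, -2, -4] (depth 3)
After 'add': stack = [0, -6] (depth 2)
After 'over': stack = [0, -6, 0] (depth 3)
After 'neg': stack = [0, -6, 0] (depth 3)
After 'add': stack = [0, -6] (depth 2)

Answer: 2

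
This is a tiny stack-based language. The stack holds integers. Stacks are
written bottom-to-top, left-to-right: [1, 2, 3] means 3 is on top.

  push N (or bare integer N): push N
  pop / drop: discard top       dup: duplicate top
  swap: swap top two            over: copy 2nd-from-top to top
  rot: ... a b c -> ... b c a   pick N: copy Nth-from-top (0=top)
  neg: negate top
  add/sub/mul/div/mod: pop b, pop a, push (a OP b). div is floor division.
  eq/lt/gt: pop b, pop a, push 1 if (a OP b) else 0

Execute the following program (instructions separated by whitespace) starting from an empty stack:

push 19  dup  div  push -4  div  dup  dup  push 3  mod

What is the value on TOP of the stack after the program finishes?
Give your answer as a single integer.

Answer: 2

Derivation:
After 'push 19': [19]
After 'dup': [19, 19]
After 'div': [1]
After 'push -4': [1, -4]
After 'div': [-1]
After 'dup': [-1, -1]
After 'dup': [-1, -1, -1]
After 'push 3': [-1, -1, -1, 3]
After 'mod': [-1, -1, 2]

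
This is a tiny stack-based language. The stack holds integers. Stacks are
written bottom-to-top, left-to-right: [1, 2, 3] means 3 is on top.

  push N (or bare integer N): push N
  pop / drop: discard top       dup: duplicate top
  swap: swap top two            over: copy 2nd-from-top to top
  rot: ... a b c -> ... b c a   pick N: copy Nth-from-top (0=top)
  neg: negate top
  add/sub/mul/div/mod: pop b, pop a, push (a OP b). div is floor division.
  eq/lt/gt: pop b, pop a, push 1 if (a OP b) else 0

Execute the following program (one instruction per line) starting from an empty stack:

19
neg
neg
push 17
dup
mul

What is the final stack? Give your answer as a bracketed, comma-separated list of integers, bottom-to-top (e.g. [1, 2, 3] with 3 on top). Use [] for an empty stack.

Answer: [19, 289]

Derivation:
After 'push 19': [19]
After 'neg': [-19]
After 'neg': [19]
After 'push 17': [19, 17]
After 'dup': [19, 17, 17]
After 'mul': [19, 289]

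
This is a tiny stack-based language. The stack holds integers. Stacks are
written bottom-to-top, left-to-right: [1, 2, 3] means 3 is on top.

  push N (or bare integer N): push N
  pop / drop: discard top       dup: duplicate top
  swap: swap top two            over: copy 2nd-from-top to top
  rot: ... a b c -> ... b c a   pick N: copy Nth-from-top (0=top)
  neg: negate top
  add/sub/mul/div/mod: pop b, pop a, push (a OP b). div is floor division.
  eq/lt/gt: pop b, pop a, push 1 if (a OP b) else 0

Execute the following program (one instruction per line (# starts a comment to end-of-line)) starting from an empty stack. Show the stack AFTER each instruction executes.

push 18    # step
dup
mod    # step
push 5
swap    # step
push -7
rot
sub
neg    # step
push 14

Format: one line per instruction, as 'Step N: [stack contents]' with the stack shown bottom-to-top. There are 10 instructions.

Step 1: [18]
Step 2: [18, 18]
Step 3: [0]
Step 4: [0, 5]
Step 5: [5, 0]
Step 6: [5, 0, -7]
Step 7: [0, -7, 5]
Step 8: [0, -12]
Step 9: [0, 12]
Step 10: [0, 12, 14]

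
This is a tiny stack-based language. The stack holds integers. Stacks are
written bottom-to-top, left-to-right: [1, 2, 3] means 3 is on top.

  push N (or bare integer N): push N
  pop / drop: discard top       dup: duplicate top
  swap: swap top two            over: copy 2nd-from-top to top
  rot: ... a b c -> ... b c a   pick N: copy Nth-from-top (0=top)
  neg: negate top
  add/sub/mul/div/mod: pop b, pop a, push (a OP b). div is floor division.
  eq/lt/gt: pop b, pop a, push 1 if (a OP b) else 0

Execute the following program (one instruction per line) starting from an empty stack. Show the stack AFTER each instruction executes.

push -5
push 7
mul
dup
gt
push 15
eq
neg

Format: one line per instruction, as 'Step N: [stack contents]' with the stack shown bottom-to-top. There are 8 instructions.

Step 1: [-5]
Step 2: [-5, 7]
Step 3: [-35]
Step 4: [-35, -35]
Step 5: [0]
Step 6: [0, 15]
Step 7: [0]
Step 8: [0]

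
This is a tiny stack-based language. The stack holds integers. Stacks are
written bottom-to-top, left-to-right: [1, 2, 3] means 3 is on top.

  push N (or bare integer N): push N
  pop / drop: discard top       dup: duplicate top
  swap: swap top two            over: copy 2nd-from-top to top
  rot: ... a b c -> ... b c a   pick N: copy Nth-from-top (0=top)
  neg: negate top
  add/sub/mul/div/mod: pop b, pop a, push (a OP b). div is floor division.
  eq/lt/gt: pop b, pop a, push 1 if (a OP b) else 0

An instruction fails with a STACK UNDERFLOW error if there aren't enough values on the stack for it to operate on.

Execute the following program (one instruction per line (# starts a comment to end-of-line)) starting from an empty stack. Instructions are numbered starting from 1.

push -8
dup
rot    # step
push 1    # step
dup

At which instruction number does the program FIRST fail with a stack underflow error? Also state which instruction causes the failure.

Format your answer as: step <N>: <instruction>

Answer: step 3: rot

Derivation:
Step 1 ('push -8'): stack = [-8], depth = 1
Step 2 ('dup'): stack = [-8, -8], depth = 2
Step 3 ('rot'): needs 3 value(s) but depth is 2 — STACK UNDERFLOW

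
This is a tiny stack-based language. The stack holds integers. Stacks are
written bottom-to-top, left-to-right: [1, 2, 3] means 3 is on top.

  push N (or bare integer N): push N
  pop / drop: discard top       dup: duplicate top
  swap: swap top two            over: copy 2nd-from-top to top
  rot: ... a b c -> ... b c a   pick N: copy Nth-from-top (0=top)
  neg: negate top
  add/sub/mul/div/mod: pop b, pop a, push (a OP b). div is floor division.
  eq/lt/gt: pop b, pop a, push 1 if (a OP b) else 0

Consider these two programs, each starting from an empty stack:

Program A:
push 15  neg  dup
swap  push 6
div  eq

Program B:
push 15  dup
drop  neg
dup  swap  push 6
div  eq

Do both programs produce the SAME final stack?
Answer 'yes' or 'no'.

Program A trace:
  After 'push 15': [15]
  After 'neg': [-15]
  After 'dup': [-15, -15]
  After 'swap': [-15, -15]
  After 'push 6': [-15, -15, 6]
  After 'div': [-15, -3]
  After 'eq': [0]
Program A final stack: [0]

Program B trace:
  After 'push 15': [15]
  After 'dup': [15, 15]
  After 'drop': [15]
  After 'neg': [-15]
  After 'dup': [-15, -15]
  After 'swap': [-15, -15]
  After 'push 6': [-15, -15, 6]
  After 'div': [-15, -3]
  After 'eq': [0]
Program B final stack: [0]
Same: yes

Answer: yes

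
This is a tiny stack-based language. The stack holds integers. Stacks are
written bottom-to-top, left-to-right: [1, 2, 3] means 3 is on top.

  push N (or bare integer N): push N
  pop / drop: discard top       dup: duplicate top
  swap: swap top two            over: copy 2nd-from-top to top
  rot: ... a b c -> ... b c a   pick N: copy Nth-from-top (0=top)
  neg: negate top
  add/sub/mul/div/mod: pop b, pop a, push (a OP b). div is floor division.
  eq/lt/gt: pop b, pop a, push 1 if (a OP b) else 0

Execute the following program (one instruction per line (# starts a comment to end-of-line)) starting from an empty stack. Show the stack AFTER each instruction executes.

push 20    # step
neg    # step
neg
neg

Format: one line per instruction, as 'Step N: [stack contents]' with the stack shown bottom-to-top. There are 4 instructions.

Step 1: [20]
Step 2: [-20]
Step 3: [20]
Step 4: [-20]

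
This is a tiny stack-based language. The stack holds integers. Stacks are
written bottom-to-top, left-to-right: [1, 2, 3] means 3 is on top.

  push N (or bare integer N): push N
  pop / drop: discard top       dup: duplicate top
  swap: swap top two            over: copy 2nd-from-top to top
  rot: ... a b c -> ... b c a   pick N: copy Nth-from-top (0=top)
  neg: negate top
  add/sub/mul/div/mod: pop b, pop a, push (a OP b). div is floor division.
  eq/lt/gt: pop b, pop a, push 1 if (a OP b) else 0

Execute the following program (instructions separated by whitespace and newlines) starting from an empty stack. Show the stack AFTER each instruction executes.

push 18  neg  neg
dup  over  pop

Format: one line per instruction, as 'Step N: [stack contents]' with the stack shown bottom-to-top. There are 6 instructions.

Step 1: [18]
Step 2: [-18]
Step 3: [18]
Step 4: [18, 18]
Step 5: [18, 18, 18]
Step 6: [18, 18]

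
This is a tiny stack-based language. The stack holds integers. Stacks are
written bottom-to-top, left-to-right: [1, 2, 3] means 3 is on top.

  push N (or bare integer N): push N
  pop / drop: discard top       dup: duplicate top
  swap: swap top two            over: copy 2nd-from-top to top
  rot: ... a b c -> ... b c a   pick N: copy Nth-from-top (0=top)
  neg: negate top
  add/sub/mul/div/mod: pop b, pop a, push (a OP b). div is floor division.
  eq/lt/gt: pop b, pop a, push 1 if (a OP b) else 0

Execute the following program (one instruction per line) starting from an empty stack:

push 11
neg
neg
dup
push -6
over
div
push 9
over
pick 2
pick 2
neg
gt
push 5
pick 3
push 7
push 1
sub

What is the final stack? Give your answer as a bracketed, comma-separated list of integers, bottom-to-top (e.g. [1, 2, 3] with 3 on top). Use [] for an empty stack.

Answer: [11, 11, -1, 9, -1, 1, 5, 9, 6]

Derivation:
After 'push 11': [11]
After 'neg': [-11]
After 'neg': [11]
After 'dup': [11, 11]
After 'push -6': [11, 11, -6]
After 'over': [11, 11, -6, 11]
After 'div': [11, 11, -1]
After 'push 9': [11, 11, -1, 9]
After 'over': [11, 11, -1, 9, -1]
After 'pick 2': [11, 11, -1, 9, -1, -1]
After 'pick 2': [11, 11, -1, 9, -1, -1, 9]
After 'neg': [11, 11, -1, 9, -1, -1, -9]
After 'gt': [11, 11, -1, 9, -1, 1]
After 'push 5': [11, 11, -1, 9, -1, 1, 5]
After 'pick 3': [11, 11, -1, 9, -1, 1, 5, 9]
After 'push 7': [11, 11, -1, 9, -1, 1, 5, 9, 7]
After 'push 1': [11, 11, -1, 9, -1, 1, 5, 9, 7, 1]
After 'sub': [11, 11, -1, 9, -1, 1, 5, 9, 6]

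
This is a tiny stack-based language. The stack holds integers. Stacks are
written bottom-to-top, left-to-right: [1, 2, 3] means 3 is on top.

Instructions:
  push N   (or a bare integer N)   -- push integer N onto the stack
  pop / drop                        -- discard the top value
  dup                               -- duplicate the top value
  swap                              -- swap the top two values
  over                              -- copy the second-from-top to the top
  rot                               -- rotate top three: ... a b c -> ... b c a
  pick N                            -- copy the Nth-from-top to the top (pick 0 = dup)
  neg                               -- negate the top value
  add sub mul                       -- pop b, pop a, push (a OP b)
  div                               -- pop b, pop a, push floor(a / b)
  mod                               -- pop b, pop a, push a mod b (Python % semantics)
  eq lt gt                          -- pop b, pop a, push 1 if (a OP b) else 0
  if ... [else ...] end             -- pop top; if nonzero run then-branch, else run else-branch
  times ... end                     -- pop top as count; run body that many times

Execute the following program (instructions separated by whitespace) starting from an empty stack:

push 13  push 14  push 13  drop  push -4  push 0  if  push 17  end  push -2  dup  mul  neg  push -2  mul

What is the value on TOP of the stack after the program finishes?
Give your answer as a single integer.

Answer: 8

Derivation:
After 'push 13': [13]
After 'push 14': [13, 14]
After 'push 13': [13, 14, 13]
After 'drop': [13, 14]
After 'push -4': [13, 14, -4]
After 'push 0': [13, 14, -4, 0]
After 'if': [13, 14, -4]
After 'push -2': [13, 14, -4, -2]
After 'dup': [13, 14, -4, -2, -2]
After 'mul': [13, 14, -4, 4]
After 'neg': [13, 14, -4, -4]
After 'push -2': [13, 14, -4, -4, -2]
After 'mul': [13, 14, -4, 8]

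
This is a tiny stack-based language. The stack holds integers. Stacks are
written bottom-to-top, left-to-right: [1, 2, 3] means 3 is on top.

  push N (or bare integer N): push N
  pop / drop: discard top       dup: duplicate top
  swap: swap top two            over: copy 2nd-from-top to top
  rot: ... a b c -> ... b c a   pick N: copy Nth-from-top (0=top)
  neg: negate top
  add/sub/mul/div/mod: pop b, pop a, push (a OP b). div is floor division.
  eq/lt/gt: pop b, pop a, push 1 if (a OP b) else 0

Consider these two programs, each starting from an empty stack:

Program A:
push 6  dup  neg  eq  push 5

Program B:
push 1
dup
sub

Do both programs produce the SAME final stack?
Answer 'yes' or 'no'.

Answer: no

Derivation:
Program A trace:
  After 'push 6': [6]
  After 'dup': [6, 6]
  After 'neg': [6, -6]
  After 'eq': [0]
  After 'push 5': [0, 5]
Program A final stack: [0, 5]

Program B trace:
  After 'push 1': [1]
  After 'dup': [1, 1]
  After 'sub': [0]
Program B final stack: [0]
Same: no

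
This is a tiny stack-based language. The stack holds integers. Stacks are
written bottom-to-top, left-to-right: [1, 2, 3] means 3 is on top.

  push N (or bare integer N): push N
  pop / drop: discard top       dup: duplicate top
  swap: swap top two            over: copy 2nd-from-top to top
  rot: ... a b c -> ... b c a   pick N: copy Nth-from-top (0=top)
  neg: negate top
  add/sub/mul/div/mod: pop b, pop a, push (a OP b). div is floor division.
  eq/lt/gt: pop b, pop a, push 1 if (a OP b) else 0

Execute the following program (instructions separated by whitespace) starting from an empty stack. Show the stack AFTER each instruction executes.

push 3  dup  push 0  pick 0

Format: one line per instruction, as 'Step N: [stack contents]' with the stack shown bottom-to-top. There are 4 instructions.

Step 1: [3]
Step 2: [3, 3]
Step 3: [3, 3, 0]
Step 4: [3, 3, 0, 0]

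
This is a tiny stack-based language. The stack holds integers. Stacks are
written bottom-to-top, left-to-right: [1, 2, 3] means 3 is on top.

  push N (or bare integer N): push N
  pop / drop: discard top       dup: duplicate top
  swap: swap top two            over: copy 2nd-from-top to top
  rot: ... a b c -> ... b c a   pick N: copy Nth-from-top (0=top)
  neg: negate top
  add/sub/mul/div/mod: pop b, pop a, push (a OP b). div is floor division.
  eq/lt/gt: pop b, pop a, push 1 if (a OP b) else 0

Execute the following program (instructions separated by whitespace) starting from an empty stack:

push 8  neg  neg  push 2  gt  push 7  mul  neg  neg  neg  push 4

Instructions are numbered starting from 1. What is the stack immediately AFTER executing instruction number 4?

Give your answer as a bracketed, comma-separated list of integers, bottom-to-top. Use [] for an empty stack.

Step 1 ('push 8'): [8]
Step 2 ('neg'): [-8]
Step 3 ('neg'): [8]
Step 4 ('push 2'): [8, 2]

Answer: [8, 2]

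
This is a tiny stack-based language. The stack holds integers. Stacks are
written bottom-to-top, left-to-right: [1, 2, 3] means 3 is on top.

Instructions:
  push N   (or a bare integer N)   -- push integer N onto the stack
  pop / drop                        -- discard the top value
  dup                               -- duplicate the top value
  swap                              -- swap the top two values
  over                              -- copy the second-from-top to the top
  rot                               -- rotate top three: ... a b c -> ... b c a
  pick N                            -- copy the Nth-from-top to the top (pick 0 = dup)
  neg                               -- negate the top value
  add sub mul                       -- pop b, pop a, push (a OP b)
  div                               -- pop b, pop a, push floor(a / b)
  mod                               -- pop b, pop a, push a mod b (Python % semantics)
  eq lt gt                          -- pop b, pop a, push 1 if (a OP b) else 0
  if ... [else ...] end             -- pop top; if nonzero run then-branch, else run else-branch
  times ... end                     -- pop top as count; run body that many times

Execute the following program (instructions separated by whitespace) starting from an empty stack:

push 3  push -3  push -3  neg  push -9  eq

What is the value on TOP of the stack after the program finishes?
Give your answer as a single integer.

Answer: 0

Derivation:
After 'push 3': [3]
After 'push -3': [3, -3]
After 'push -3': [3, -3, -3]
After 'neg': [3, -3, 3]
After 'push -9': [3, -3, 3, -9]
After 'eq': [3, -3, 0]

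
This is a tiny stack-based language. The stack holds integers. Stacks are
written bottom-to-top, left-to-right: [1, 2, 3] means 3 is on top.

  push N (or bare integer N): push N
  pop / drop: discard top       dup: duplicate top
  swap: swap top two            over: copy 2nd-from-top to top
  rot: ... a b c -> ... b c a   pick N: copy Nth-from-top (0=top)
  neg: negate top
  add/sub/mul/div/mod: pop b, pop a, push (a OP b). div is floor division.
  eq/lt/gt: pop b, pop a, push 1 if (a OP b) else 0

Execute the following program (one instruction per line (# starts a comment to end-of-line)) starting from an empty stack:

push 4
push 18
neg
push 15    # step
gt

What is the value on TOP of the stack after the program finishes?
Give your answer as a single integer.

After 'push 4': [4]
After 'push 18': [4, 18]
After 'neg': [4, -18]
After 'push 15': [4, -18, 15]
After 'gt': [4, 0]

Answer: 0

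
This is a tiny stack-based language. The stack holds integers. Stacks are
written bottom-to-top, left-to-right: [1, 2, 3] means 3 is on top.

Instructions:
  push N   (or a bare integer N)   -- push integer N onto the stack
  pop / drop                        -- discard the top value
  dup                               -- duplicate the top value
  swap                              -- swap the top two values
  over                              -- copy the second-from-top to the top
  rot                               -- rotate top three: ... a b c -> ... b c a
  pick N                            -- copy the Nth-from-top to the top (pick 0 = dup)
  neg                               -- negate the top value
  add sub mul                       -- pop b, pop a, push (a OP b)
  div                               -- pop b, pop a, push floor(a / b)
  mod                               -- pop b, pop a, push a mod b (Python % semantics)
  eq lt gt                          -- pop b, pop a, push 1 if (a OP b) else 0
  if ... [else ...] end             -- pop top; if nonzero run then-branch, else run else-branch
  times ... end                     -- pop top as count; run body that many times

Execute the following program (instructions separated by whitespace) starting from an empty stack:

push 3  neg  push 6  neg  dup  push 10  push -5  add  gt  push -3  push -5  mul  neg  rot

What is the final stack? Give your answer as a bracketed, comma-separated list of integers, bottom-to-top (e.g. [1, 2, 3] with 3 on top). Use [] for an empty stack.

Answer: [-3, 0, -15, -6]

Derivation:
After 'push 3': [3]
After 'neg': [-3]
After 'push 6': [-3, 6]
After 'neg': [-3, -6]
After 'dup': [-3, -6, -6]
After 'push 10': [-3, -6, -6, 10]
After 'push -5': [-3, -6, -6, 10, -5]
After 'add': [-3, -6, -6, 5]
After 'gt': [-3, -6, 0]
After 'push -3': [-3, -6, 0, -3]
After 'push -5': [-3, -6, 0, -3, -5]
After 'mul': [-3, -6, 0, 15]
After 'neg': [-3, -6, 0, -15]
After 'rot': [-3, 0, -15, -6]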